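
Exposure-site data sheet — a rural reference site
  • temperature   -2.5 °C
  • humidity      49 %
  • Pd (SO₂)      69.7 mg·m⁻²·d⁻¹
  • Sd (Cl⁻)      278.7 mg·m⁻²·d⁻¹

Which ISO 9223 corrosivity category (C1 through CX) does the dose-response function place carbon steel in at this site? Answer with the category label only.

carbon steel: f(T) = +0.150·(T−10) [T≤10 °C] = -1.8750
  SO₂ term: 1.77·69.7^0.52·exp(0.02·49-1.8750) = 6.573
  Cl⁻ term: 0.102·278.7^0.62·exp(0.033·49+0.04·-2.5) = 15.25
  r_corr = 6.573 + 15.25 = 21.83 μm/a
21.8 μm/a falls in (1.3, 25] for carbon steel → category C2

C2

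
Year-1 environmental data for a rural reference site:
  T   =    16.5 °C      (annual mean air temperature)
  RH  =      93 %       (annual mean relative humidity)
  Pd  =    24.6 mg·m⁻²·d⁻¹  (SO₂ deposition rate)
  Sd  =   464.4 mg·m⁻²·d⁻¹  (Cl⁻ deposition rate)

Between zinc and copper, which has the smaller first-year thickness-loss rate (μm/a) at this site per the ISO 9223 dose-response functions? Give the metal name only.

zinc: f(T) = -0.071·(T−10) [T>10 °C] = -0.4615
  SO₂ term: 0.0129·24.6^0.44·exp(0.046·93-0.4615) = 2.399
  Sd branch = 0.0175·Sd^0.57·e^(0.008·RH+0.085·T) = 4.959 μm/a
  sum: 2.399 + 4.959 → r_corr = 7.358 μm/a
copper: T>10 °C ⇒ hinge -0.080·(16.5−10) = -0.5200
  SO₂ term: 0.0053·24.6^0.26·exp(0.059·93-0.5200) = 1.75
  Sd branch = 0.01025·Sd^0.27·e^(0.036·RH+0.049·T) = 3.435 μm/a
  r_corr = 1.75 + 3.435 = 5.185 μm/a
Ordering by μm/a: zinc (7.36) > copper (5.19)

copper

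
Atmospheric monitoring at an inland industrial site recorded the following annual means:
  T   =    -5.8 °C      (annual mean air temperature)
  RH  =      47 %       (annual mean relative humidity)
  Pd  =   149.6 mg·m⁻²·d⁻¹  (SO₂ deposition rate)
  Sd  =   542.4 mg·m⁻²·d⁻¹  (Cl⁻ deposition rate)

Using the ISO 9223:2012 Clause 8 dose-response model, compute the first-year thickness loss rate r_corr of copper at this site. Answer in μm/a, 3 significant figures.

r_corr = 0.272 μm/a

copper: temperature factor f = +0.126·(-15.8) = -1.9908
  Pd branch = 0.0053·Pd^0.26·e^(0.059·RH+f) = 0.04261 μm/a
  Sd branch = 0.01025·Sd^0.27·e^(0.036·RH+0.049·T) = 0.2293 μm/a
  sum: 0.04261 + 0.2293 → r_corr = 0.2719 μm/a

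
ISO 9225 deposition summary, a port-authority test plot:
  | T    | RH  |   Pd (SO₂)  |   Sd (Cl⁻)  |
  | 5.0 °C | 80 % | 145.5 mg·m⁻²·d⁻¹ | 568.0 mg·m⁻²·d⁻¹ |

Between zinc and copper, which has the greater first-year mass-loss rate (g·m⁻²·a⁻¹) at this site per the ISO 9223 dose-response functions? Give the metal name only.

zinc: temperature factor f = +0.038·(-5.0) = -0.1900
  sulphur-dioxide contribution → 3.784 μm/a
  chloride contribution → 1.886 μm/a
  total first-year rate 5.67 μm/a
  mass loss = 5.67 μm/a × 7.14 g/cm³ = 40.48 g·m⁻²·a⁻¹
copper: temperature factor f = +0.126·(-5.0) = -0.6300
  sulphur-dioxide contribution → 1.156 μm/a
  chloride contribution → 1.293 μm/a
  ⇒ r_corr(copper) = 2.449 μm/a
  mass loss = 2.449 μm/a × 8.96 g/cm³ = 21.94 g·m⁻²·a⁻¹
Ordering by g·m⁻²·a⁻¹: zinc (40.5) > copper (21.9)

zinc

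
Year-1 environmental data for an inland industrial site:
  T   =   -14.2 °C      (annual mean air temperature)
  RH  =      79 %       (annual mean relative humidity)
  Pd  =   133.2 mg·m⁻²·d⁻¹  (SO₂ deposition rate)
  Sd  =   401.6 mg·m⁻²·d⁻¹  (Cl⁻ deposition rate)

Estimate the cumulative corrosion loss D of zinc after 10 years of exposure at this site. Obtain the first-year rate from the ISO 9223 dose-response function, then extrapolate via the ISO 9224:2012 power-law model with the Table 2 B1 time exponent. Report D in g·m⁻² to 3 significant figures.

zinc: temperature factor f = +0.038·(-24.2) = -0.9196
  SO₂ term: 0.0129·133.2^0.44·exp(0.046·79-0.9196) = 1.676
  Sd branch = 0.0175·Sd^0.57·e^(0.008·RH+0.085·T) = 0.3002 μm/a
  sum: 1.676 + 0.3002 → r_corr = 1.976 μm/a
ISO 9224: D(t) = r_corr · t^b with b = 0.813 (zinc, B1)
  D(10) = 1.976 × 10^0.813 = 1.976 × 6.501 = 12.85 μm
  Mass loss = 12.85 μm × 7.14 g/cm³ = 91.73 g·m⁻²

D(10) = 91.7 g·m⁻²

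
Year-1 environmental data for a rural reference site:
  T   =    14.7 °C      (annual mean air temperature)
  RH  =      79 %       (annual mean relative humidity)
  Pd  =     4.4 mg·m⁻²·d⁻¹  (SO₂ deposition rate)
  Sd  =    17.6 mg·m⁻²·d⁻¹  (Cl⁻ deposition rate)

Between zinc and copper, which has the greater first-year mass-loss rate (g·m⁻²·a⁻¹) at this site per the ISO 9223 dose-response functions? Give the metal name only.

copper

zinc: f(T) = -0.071·(T−10) [T>10 °C] = -0.3337
  Pd branch = 0.0129·Pd^0.44·e^(0.046·RH+f) = 0.6714 μm/a
  Sd branch = 0.0175·Sd^0.57·e^(0.008·RH+0.085·T) = 0.589 μm/a
  r_corr = 0.6714 + 0.589 = 1.26 μm/a
  mass loss = 1.26 μm/a × 7.14 g/cm³ = 8.999 g·m⁻²·a⁻¹
copper: temperature factor f = -0.080·(4.7) = -0.3760
  Pd branch = 0.0053·Pd^0.26·e^(0.059·RH+f) = 0.5656 μm/a
  Cl⁻ term: 0.01025·17.6^0.27·exp(0.036·79+0.049·14.7) = 0.7852
  r_corr = 0.5656 + 0.7852 = 1.351 μm/a
  mass loss = 1.351 μm/a × 8.96 g/cm³ = 12.1 g·m⁻²·a⁻¹
Ordering by g·m⁻²·a⁻¹: copper (12.1) > zinc (9)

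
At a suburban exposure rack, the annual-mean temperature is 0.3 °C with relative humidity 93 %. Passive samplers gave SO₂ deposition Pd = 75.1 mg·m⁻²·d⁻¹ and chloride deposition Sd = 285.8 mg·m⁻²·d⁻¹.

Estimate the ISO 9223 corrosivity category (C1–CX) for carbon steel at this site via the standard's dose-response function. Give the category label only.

carbon steel: f(T) = +0.150·(T−10) [T≤10 °C] = -1.4550
  SO₂ term: 1.77·75.1^0.52·exp(0.02·93-1.4550) = 25.07
  Cl⁻ term: 0.102·285.8^0.62·exp(0.033·93+0.04·0.3) = 74.03
  r_corr = 25.07 + 74.03 = 99.1 μm/a
ISO 9223 Table 2 (carbon steel): 80 < 99.1 ≤ 200 μm/a ⇒ C5

C5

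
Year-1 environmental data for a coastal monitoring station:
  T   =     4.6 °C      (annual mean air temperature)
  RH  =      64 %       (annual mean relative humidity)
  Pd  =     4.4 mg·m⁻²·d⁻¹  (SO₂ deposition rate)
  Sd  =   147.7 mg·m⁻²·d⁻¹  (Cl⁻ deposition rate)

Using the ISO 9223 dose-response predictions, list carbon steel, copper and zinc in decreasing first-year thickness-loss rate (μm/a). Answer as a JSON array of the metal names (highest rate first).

carbon steel: temperature factor f = +0.150·(-5.4) = -0.8100
  SO₂ term: 1.77·4.4^0.52·exp(0.02·64-0.8100) = 6.119
  Sd branch = 0.102·Sd^0.62·e^(0.033·RH+0.04·T) = 22.43 μm/a
  r_corr = 6.119 + 22.43 = 28.55 μm/a
copper: temperature factor f = +0.126·(-5.4) = -0.6804
  SO₂ term: 0.0053·4.4^0.26·exp(0.059·64-0.6804) = 0.1722
  Sd branch = 0.01025·Sd^0.27·e^(0.036·RH+0.049·T) = 0.4954 μm/a
  r_corr = 0.1722 + 0.4954 = 0.6676 μm/a
zinc: temperature factor f = +0.038·(-5.4) = -0.2052
  Pd branch = 0.0129·Pd^0.44·e^(0.046·RH+f) = 0.383 μm/a
  Cl⁻ term: 0.0175·147.7^0.57·exp(0.008·64+0.085·4.6) = 0.7443
  r_corr = 0.383 + 0.7443 = 1.127 μm/a
Ordering by μm/a: carbon steel (28.5) > zinc (1.13) > copper (0.668)

["carbon steel", "zinc", "copper"]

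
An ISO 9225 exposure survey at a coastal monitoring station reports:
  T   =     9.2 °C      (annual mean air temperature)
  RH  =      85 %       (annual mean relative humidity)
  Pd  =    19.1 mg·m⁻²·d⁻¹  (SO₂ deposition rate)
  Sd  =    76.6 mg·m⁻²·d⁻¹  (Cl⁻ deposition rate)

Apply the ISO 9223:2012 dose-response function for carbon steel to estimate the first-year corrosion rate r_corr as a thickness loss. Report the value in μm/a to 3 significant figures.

carbon steel: temperature factor f = +0.150·(-0.8) = -0.1200
  SO₂ term: 1.77·19.1^0.52·exp(0.02·85-0.1200) = 39.84
  Sd branch = 0.102·Sd^0.62·e^(0.033·RH+0.04·T) = 35.88 μm/a
  r_corr = 39.84 + 35.88 = 75.72 μm/a

r_corr = 75.7 μm/a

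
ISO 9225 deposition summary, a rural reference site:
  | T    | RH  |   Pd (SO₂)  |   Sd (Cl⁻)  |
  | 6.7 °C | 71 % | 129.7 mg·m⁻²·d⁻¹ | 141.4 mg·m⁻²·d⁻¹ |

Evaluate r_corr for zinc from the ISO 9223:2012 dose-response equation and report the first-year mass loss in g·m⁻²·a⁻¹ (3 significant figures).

r_corr = 24.7 g·m⁻²·a⁻¹

zinc: T≤10 °C ⇒ hinge +0.038·(6.7−10) = -0.1254
  sulphur-dioxide contribution → 2.536 μm/a
  chloride contribution → 0.9179 μm/a
  total first-year rate 3.454 μm/a
Convert to mass loss: 3.454 μm/a × 7.14 g/cm³ = 24.66 g·m⁻²·a⁻¹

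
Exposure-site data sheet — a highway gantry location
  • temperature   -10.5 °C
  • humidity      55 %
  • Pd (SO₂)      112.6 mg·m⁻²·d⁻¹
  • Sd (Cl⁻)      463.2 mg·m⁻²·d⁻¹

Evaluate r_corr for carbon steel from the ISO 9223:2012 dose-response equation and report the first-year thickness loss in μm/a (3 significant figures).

r_corr = 21.4 μm/a

carbon steel: f(T) = +0.150·(T−10) [T≤10 °C] = -3.0750
  sulphur-dioxide contribution → 2.864 μm/a
  chloride contribution → 18.5 μm/a
  total first-year rate 21.37 μm/a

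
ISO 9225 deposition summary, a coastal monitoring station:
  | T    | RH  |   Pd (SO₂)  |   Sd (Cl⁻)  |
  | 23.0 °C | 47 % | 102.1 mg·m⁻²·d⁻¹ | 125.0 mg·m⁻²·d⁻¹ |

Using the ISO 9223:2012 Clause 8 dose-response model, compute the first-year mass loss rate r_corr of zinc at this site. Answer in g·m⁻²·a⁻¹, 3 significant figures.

r_corr = 22.6 g·m⁻²·a⁻¹

zinc: f(T) = -0.071·(T−10) [T>10 °C] = -0.9230
  Pd branch = 0.0129·Pd^0.44·e^(0.046·RH+f) = 0.3409 μm/a
  Sd branch = 0.0175·Sd^0.57·e^(0.008·RH+0.085·T) = 2.822 μm/a
  r_corr = 0.3409 + 2.822 = 3.163 μm/a
Convert to mass loss: 3.163 μm/a × 7.14 g/cm³ = 22.59 g·m⁻²·a⁻¹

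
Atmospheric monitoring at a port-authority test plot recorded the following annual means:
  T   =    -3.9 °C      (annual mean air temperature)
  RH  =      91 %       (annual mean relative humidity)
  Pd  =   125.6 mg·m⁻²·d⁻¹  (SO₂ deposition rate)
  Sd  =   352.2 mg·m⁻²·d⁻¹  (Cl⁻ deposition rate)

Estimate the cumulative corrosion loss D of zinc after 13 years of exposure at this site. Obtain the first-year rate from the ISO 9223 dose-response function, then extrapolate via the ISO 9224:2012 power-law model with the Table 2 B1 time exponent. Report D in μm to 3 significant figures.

D(13) = 39.7 μm

zinc: T≤10 °C ⇒ hinge +0.038·(-3.9−10) = -0.5282
  Pd branch = 0.0129·Pd^0.44·e^(0.046·RH+f) = 4.195 μm/a
  Sd branch = 0.0175·Sd^0.57·e^(0.008·RH+0.085·T) = 0.736 μm/a
  sum: 4.195 + 0.736 → r_corr = 4.931 μm/a
ISO 9224: D(t) = r_corr · t^b with b = 0.813 (zinc, B1)
  D(13) = 4.931 × 13^0.813 = 4.931 × 8.047 = 39.68 μm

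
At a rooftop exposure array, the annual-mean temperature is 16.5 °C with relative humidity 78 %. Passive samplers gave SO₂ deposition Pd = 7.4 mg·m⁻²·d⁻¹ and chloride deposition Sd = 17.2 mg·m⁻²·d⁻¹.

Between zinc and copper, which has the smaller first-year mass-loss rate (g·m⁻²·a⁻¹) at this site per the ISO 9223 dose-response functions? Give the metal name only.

zinc

zinc: f(T) = -0.071·(T−10) [T>10 °C] = -0.4615
  SO₂ term: 0.0129·7.4^0.44·exp(0.046·78-0.4615) = 0.7094
  Sd branch = 0.0175·Sd^0.57·e^(0.008·RH+0.085·T) = 0.672 μm/a
  r_corr = 0.7094 + 0.672 = 1.381 μm/a
  mass loss = 1.381 μm/a × 7.14 g/cm³ = 9.863 g·m⁻²·a⁻¹
copper: temperature factor f = -0.080·(6.5) = -0.5200
  SO₂ term: 0.0053·7.4^0.26·exp(0.059·78-0.5200) = 0.5285
  Sd branch = 0.01025·Sd^0.27·e^(0.036·RH+0.049·T) = 0.8221 μm/a
  sum: 0.5285 + 0.8221 → r_corr = 1.351 μm/a
  mass loss = 1.351 μm/a × 8.96 g/cm³ = 12.1 g·m⁻²·a⁻¹
Ordering by g·m⁻²·a⁻¹: copper (12.1) > zinc (9.86)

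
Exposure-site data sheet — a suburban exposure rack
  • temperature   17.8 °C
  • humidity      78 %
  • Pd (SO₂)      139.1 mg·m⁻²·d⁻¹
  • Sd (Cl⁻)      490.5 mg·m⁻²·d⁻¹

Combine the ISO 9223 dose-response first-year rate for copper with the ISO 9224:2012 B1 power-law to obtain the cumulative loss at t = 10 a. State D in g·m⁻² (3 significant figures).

D(10) = 133 g·m⁻²

copper: temperature factor f = -0.080·(7.8) = -0.6240
  SO₂ term: 0.0053·139.1^0.26·exp(0.059·78-0.6240) = 1.021
  Sd branch = 0.01025·Sd^0.27·e^(0.036·RH+0.049·T) = 2.165 μm/a
  sum: 1.021 + 2.165 → r_corr = 3.186 μm/a
ISO 9224: D(t) = r_corr · t^b with b = 0.667 (copper, B1)
  D(10) = 3.186 × 10^0.667 = 3.186 × 4.645 = 14.8 μm
  Mass loss = 14.8 μm × 8.96 g/cm³ = 132.6 g·m⁻²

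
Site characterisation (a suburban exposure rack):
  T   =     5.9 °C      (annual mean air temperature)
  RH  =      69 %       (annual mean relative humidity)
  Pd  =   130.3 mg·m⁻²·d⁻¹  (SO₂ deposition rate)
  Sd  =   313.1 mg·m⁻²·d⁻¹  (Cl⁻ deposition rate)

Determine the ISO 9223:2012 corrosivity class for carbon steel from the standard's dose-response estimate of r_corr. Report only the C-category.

carbon steel: T≤10 °C ⇒ hinge +0.150·(5.9−10) = -0.6150
  Pd branch = 1.77·Pd^0.52·e^(0.02·RH+f) = 47.86 μm/a
  Sd branch = 0.102·Sd^0.62·e^(0.033·RH+0.04·T) = 44.39 μm/a
  r_corr = 47.86 + 44.39 = 92.25 μm/a
92.3 μm/a falls in (80, 200] for carbon steel → category C5

C5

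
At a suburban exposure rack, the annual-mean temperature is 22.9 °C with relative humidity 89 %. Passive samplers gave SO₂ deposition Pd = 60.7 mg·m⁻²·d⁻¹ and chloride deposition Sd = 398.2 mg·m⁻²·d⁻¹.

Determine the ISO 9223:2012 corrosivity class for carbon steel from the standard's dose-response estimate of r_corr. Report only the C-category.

CX

carbon steel: T>10 °C ⇒ hinge -0.054·(22.9−10) = -0.6966
  SO₂ term: 1.77·60.7^0.52·exp(0.02·89-0.6966) = 44.23
  Cl⁻ term: 0.102·398.2^0.62·exp(0.033·89+0.04·22.9) = 196.8
  sum: 44.23 + 196.8 → r_corr = 241 μm/a
241 μm/a falls in (200, 700] for carbon steel → category CX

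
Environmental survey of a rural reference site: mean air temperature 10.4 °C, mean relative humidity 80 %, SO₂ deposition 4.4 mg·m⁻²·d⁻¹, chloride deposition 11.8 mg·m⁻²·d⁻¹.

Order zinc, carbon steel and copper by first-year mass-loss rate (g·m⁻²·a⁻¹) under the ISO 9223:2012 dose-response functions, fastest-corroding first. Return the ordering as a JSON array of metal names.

["carbon steel", "copper", "zinc"]

zinc: temperature factor f = -0.071·(0.4) = -0.0284
  SO₂ term: 0.0129·4.4^0.44·exp(0.046·80-0.0284) = 0.9541
  Sd branch = 0.0175·Sd^0.57·e^(0.008·RH+0.085·T) = 0.328 μm/a
  sum: 0.9541 + 0.328 → r_corr = 1.282 μm/a
  mass loss = 1.282 μm/a × 7.14 g/cm³ = 9.154 g·m⁻²·a⁻¹
carbon steel: temperature factor f = -0.054·(0.4) = -0.0216
  Pd branch = 1.77·Pd^0.52·e^(0.02·RH+f) = 18.54 μm/a
  Cl⁻ term: 0.102·11.8^0.62·exp(0.033·80+0.04·10.4) = 10.01
  sum: 18.54 + 10.01 → r_corr = 28.55 μm/a
  mass loss = 28.55 μm/a × 7.85 g/cm³ = 224.1 g·m⁻²·a⁻¹
copper: temperature factor f = -0.080·(0.4) = -0.0320
  SO₂ term: 0.0053·4.4^0.26·exp(0.059·80-0.0320) = 0.8463
  Cl⁻ term: 0.01025·11.8^0.27·exp(0.036·80+0.049·10.4) = 0.5919
  r_corr = 0.8463 + 0.5919 = 1.438 μm/a
  mass loss = 1.438 μm/a × 8.96 g/cm³ = 12.89 g·m⁻²·a⁻¹
Ordering by g·m⁻²·a⁻¹: carbon steel (224) > copper (12.9) > zinc (9.15)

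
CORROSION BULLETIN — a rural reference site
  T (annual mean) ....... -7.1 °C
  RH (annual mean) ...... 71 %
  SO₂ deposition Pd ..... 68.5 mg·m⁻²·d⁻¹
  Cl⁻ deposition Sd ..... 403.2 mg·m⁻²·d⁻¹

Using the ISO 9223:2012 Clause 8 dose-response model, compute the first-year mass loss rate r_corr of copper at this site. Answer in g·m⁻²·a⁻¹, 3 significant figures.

r_corr = 5.31 g·m⁻²·a⁻¹

copper: temperature factor f = +0.126·(-17.1) = -2.1546
  Pd branch = 0.0053·Pd^0.26·e^(0.059·RH+f) = 0.1216 μm/a
  Cl⁻ term: 0.01025·403.2^0.27·exp(0.036·71+0.049·-7.1) = 0.4712
  r_corr = 0.1216 + 0.4712 = 0.5928 μm/a
Convert to mass loss: 0.5928 μm/a × 8.96 g/cm³ = 5.312 g·m⁻²·a⁻¹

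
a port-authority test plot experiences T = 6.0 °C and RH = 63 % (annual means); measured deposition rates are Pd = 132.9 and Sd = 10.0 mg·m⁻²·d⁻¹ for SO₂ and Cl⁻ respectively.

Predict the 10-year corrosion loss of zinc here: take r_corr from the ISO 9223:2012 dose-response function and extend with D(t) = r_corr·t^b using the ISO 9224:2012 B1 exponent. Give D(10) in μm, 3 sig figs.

zinc: temperature factor f = +0.038·(-4.0) = -0.1520
  sulphur-dioxide contribution → 1.728 μm/a
  chloride contribution → 0.1792 μm/a
  total first-year rate 1.907 μm/a
Long-term exponent b (ISO 9224 Table 2, B1) = 0.813
  D(10) = 1.907 × 10^0.813 = 1.907 × 6.501 = 12.4 μm

D(10) = 12.4 μm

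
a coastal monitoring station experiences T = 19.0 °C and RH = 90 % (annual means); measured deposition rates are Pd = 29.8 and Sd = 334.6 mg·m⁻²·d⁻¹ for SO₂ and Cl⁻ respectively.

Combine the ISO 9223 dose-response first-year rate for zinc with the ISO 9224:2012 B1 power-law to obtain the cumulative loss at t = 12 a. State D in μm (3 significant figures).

zinc: T>10 °C ⇒ hinge -0.071·(19.0−10) = -0.6390
  SO₂ term: 0.0129·29.8^0.44·exp(0.046·90-0.6390) = 1.904
  Cl⁻ term: 0.0175·334.6^0.57·exp(0.008·90+0.085·19.0) = 4.967
  sum: 1.904 + 4.967 → r_corr = 6.871 μm/a
ISO 9224: D(t) = r_corr · t^b with b = 0.813 (zinc, B1)
  D(12) = 6.871 × 12^0.813 = 6.871 × 7.54 = 51.81 μm

D(12) = 51.8 μm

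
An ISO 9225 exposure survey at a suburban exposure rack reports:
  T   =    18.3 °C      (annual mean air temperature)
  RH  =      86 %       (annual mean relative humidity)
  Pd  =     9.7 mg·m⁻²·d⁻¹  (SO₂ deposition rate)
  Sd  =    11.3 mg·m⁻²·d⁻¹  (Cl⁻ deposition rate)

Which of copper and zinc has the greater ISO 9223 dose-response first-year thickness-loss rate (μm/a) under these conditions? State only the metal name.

copper: f(T) = -0.080·(T−10) [T>10 °C] = -0.6640
  SO₂ term: 0.0053·9.7^0.26·exp(0.059·86-0.6640) = 0.7872
  Sd branch = 0.01025·Sd^0.27·e^(0.036·RH+0.049·T) = 1.069 μm/a
  sum: 0.7872 + 1.069 → r_corr = 1.856 μm/a
zinc: f(T) = -0.071·(T−10) [T>10 °C] = -0.5893
  SO₂ term: 0.0129·9.7^0.44·exp(0.046·86-0.5893) = 1.016
  Sd branch = 0.0175·Sd^0.57·e^(0.008·RH+0.085·T) = 0.6571 μm/a
  r_corr = 1.016 + 0.6571 = 1.673 μm/a
Ordering by μm/a: copper (1.86) > zinc (1.67)

copper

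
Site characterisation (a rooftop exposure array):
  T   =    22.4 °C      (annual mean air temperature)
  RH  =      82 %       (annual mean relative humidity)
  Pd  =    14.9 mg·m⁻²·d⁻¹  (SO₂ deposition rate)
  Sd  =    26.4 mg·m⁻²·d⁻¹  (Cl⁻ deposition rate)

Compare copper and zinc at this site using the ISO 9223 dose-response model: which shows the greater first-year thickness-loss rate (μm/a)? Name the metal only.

zinc

copper: T>10 °C ⇒ hinge -0.080·(22.4−10) = -0.9920
  sulphur-dioxide contribution → 0.5007 μm/a
  chloride contribution → 1.423 μm/a
  ⇒ r_corr(copper) = 1.924 μm/a
zinc: T>10 °C ⇒ hinge -0.071·(22.4−10) = -0.8804
  sulphur-dioxide contribution → 0.7631 μm/a
  chloride contribution → 1.463 μm/a
  total first-year rate 2.226 μm/a
Ordering by μm/a: zinc (2.23) > copper (1.92)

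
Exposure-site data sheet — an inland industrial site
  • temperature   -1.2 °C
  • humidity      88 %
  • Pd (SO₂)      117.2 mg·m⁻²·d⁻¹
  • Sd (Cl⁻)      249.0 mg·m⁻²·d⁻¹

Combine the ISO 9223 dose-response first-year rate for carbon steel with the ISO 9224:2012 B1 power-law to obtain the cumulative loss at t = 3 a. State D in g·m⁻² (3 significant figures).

D(3) = 1.08e+03 g·m⁻²

carbon steel: temperature factor f = +0.150·(-11.2) = -1.6800
  SO₂ term: 1.77·117.2^0.52·exp(0.02·88-1.6800) = 22.83
  Cl⁻ term: 0.102·249.0^0.62·exp(0.033·88+0.04·-1.2) = 54.27
  r_corr = 22.83 + 54.27 = 77.11 μm/a
ISO 9224: D(t) = r_corr · t^b with b = 0.523 (carbon steel, B1)
  D(3) = 77.11 × 3^0.523 = 77.11 × 1.776 = 137 μm
  Mass loss = 137 μm × 7.85 g/cm³ = 1075 g·m⁻²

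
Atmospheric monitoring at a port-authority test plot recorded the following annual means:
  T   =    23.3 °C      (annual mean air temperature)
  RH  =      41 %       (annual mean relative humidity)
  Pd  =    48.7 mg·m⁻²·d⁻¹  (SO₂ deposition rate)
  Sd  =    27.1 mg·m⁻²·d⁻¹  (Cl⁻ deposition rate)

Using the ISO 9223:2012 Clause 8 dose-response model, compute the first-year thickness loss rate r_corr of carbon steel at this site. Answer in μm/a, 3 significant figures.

r_corr = 22.5 μm/a

carbon steel: T>10 °C ⇒ hinge -0.054·(23.3−10) = -0.7182
  SO₂ term: 1.77·48.7^0.52·exp(0.02·41-0.7182) = 14.78
  Sd branch = 0.102·Sd^0.62·e^(0.033·RH+0.04·T) = 7.752 μm/a
  sum: 14.78 + 7.752 → r_corr = 22.53 μm/a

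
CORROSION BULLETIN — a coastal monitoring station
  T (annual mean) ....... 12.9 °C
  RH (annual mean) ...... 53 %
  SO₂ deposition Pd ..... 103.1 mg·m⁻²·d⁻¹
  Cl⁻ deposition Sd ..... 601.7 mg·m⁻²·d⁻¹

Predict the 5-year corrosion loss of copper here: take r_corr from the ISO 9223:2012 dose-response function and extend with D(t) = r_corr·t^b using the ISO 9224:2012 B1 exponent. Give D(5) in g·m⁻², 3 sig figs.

D(5) = 27.6 g·m⁻²

copper: f(T) = -0.080·(T−10) [T>10 °C] = -0.2320
  SO₂ term: 0.0053·103.1^0.26·exp(0.059·53-0.2320) = 0.3199
  Sd branch = 0.01025·Sd^0.27·e^(0.036·RH+0.049·T) = 0.7317 μm/a
  r_corr = 0.3199 + 0.7317 = 1.052 μm/a
Long-term exponent b (ISO 9224 Table 2, B1) = 0.667
  D(5) = 1.052 × 5^0.667 = 1.052 × 2.926 = 3.076 μm
  Mass loss = 3.076 μm × 8.96 g/cm³ = 27.56 g·m⁻²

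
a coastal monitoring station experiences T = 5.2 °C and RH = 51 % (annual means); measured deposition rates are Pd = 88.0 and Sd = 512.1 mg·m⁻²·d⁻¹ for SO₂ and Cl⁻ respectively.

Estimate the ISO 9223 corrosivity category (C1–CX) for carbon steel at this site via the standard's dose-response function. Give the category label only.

carbon steel: temperature factor f = +0.150·(-4.8) = -0.7200
  SO₂ term: 1.77·88.0^0.52·exp(0.02·51-0.7200) = 24.51
  Cl⁻ term: 0.102·512.1^0.62·exp(0.033·51+0.04·5.2) = 32.33
  r_corr = 24.51 + 32.33 = 56.85 μm/a
Category bounds: 50…80 μm/a bracket r_corr ⇒ C4

C4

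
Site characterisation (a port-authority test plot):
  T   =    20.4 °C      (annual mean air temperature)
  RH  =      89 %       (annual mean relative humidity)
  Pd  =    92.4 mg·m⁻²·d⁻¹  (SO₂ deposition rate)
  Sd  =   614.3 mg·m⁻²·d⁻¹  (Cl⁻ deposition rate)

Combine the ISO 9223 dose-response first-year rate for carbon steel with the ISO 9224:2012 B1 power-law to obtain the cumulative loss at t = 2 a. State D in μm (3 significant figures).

D(2) = 425 μm

carbon steel: T>10 °C ⇒ hinge -0.054·(20.4−10) = -0.5616
  Pd branch = 1.77·Pd^0.52·e^(0.02·RH+f) = 62.99 μm/a
  Sd branch = 0.102·Sd^0.62·e^(0.033·RH+0.04·T) = 233 μm/a
  sum: 62.99 + 233 → r_corr = 296 μm/a
Power-law: D(2) = r_corr · 2^0.523
  D(2) = 296 × 2^0.523 = 296 × 1.437 = 425.3 μm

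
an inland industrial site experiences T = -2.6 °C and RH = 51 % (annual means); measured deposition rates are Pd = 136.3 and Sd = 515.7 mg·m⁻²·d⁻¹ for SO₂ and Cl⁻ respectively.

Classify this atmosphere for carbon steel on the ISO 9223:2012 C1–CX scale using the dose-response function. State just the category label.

C3

carbon steel: temperature factor f = +0.150·(-12.6) = -1.8900
  sulphur-dioxide contribution → 9.552 μm/a
  chloride contribution → 23.77 μm/a
  ⇒ r_corr(carbon steel) = 33.32 μm/a
33.3 μm/a falls in (25, 50] for carbon steel → category C3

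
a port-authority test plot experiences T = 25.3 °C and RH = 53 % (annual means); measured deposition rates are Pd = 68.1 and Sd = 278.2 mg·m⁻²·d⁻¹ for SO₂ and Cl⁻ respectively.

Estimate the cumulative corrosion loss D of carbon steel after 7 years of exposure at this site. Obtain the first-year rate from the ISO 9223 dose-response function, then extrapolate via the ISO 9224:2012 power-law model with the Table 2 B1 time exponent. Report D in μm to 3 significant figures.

D(7) = 202 μm

carbon steel: f(T) = -0.054·(T−10) [T>10 °C] = -0.8262
  SO₂ term: 1.77·68.1^0.52·exp(0.02·53-0.8262) = 20.08
  Cl⁻ term: 0.102·278.2^0.62·exp(0.033·53+0.04·25.3) = 52.87
  sum: 20.08 + 52.87 → r_corr = 72.95 μm/a
Long-term exponent b (ISO 9224 Table 2, B1) = 0.523
  D(7) = 72.95 × 7^0.523 = 72.95 × 2.767 = 201.8 μm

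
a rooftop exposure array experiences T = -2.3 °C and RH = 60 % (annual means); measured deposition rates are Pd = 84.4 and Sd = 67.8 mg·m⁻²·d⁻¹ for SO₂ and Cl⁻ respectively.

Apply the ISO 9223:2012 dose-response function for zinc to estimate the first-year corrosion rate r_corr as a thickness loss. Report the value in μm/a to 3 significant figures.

r_corr = 1.16 μm/a

zinc: temperature factor f = +0.038·(-12.3) = -0.4674
  SO₂ term: 0.0129·84.4^0.44·exp(0.046·60-0.4674) = 0.8992
  Sd branch = 0.0175·Sd^0.57·e^(0.008·RH+0.085·T) = 0.2573 μm/a
  r_corr = 0.8992 + 0.2573 = 1.156 μm/a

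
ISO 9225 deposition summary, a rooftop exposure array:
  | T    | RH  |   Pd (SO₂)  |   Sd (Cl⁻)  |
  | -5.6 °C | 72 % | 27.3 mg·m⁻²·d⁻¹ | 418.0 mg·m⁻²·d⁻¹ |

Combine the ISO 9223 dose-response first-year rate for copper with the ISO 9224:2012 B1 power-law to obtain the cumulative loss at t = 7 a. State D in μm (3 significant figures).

D(7) = 2.39 μm

copper: T≤10 °C ⇒ hinge +0.126·(-5.6−10) = -1.9656
  Pd branch = 0.0053·Pd^0.26·e^(0.059·RH+f) = 0.1227 μm/a
  Cl⁻ term: 0.01025·418.0^0.27·exp(0.036·72+0.049·-5.6) = 0.5308
  r_corr = 0.1227 + 0.5308 = 0.6536 μm/a
ISO 9224: D(t) = r_corr · t^b with b = 0.667 (copper, B1)
  D(7) = 0.6536 × 7^0.667 = 0.6536 × 3.662 = 2.393 μm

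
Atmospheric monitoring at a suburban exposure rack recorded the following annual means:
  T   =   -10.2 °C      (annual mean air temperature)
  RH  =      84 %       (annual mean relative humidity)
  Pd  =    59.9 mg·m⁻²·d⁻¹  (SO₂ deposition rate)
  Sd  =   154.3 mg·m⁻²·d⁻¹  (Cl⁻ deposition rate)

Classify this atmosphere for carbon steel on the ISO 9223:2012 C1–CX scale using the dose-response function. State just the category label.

C3

carbon steel: temperature factor f = +0.150·(-20.2) = -3.0300
  sulphur-dioxide contribution → 3.854 μm/a
  chloride contribution → 24.66 μm/a
  ⇒ r_corr(carbon steel) = 28.52 μm/a
Category bounds: 25…50 μm/a bracket r_corr ⇒ C3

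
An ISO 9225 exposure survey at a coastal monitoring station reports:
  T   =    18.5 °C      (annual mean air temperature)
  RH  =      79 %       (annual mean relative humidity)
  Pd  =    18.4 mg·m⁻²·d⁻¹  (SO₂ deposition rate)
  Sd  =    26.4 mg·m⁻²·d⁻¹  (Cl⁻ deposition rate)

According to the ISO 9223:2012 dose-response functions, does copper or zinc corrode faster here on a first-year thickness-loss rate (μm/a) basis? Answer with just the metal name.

zinc

copper: T>10 °C ⇒ hinge -0.080·(18.5−10) = -0.6800
  SO₂ term: 0.0053·18.4^0.26·exp(0.059·79-0.6800) = 0.6054
  Cl⁻ term: 0.01025·26.4^0.27·exp(0.036·79+0.049·18.5) = 1.055
  sum: 0.6054 + 1.055 → r_corr = 1.661 μm/a
zinc: temperature factor f = -0.071·(8.5) = -0.6035
  Pd branch = 0.0129·Pd^0.44·e^(0.046·RH+f) = 0.9621 μm/a
  Cl⁻ term: 0.0175·26.4^0.57·exp(0.008·79+0.085·18.5) = 1.025
  r_corr = 0.9621 + 1.025 = 1.987 μm/a
Ordering by μm/a: zinc (1.99) > copper (1.66)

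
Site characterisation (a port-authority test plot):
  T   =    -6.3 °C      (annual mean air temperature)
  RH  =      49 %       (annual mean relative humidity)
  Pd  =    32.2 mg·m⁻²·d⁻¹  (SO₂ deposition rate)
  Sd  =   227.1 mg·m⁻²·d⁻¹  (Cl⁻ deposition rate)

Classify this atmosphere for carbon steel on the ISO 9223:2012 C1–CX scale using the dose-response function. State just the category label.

carbon steel: f(T) = +0.150·(T−10) [T≤10 °C] = -2.4450
  SO₂ term: 1.77·32.2^0.52·exp(0.02·49-2.4450) = 2.488
  Sd branch = 0.102·Sd^0.62·e^(0.033·RH+0.04·T) = 11.54 μm/a
  r_corr = 2.488 + 11.54 = 14.03 μm/a
Category bounds: 1.3…25 μm/a bracket r_corr ⇒ C2

C2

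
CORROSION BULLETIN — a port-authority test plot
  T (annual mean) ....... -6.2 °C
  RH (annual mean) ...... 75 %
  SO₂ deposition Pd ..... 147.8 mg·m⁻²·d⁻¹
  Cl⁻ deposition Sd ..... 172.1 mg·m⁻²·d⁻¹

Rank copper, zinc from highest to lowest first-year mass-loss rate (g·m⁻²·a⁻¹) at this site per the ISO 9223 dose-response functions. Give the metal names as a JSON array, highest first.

copper: f(T) = +0.126·(T−10) [T≤10 °C] = -2.0412
  Pd branch = 0.0053·Pd^0.26·e^(0.059·RH+f) = 0.2107 μm/a
  Sd branch = 0.01025·Sd^0.27·e^(0.036·RH+0.049·T) = 0.4519 μm/a
  r_corr = 0.2107 + 0.4519 = 0.6626 μm/a
  mass loss = 0.6626 μm/a × 8.96 g/cm³ = 5.937 g·m⁻²·a⁻¹
zinc: f(T) = +0.038·(T−10) [T≤10 °C] = -0.6156
  SO₂ term: 0.0129·147.8^0.44·exp(0.046·75-0.6156) = 1.978
  Sd branch = 0.0175·Sd^0.57·e^(0.008·RH+0.085·T) = 0.3541 μm/a
  r_corr = 1.978 + 0.3541 = 2.332 μm/a
  mass loss = 2.332 μm/a × 7.14 g/cm³ = 16.65 g·m⁻²·a⁻¹
Ordering by g·m⁻²·a⁻¹: zinc (16.7) > copper (5.94)

["zinc", "copper"]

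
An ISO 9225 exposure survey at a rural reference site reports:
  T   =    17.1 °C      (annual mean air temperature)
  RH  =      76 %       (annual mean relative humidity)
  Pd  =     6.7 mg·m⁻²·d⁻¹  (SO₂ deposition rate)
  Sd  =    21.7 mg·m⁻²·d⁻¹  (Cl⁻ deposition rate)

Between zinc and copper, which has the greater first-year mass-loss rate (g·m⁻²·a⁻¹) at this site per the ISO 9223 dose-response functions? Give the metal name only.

copper

zinc: temperature factor f = -0.071·(7.1) = -0.5041
  SO₂ term: 0.0129·6.7^0.44·exp(0.046·76-0.5041) = 0.5935
  Sd branch = 0.0175·Sd^0.57·e^(0.008·RH+0.085·T) = 0.7945 μm/a
  sum: 0.5935 + 0.7945 → r_corr = 1.388 μm/a
  mass loss = 1.388 μm/a × 7.14 g/cm³ = 9.911 g·m⁻²·a⁻¹
copper: f(T) = -0.080·(T−10) [T>10 °C] = -0.5680
  SO₂ term: 0.0053·6.7^0.26·exp(0.059·76-0.5680) = 0.4363
  Cl⁻ term: 0.01025·21.7^0.27·exp(0.036·76+0.049·17.1) = 0.8389
  sum: 0.4363 + 0.8389 → r_corr = 1.275 μm/a
  mass loss = 1.275 μm/a × 8.96 g/cm³ = 11.43 g·m⁻²·a⁻¹
Ordering by g·m⁻²·a⁻¹: copper (11.4) > zinc (9.91)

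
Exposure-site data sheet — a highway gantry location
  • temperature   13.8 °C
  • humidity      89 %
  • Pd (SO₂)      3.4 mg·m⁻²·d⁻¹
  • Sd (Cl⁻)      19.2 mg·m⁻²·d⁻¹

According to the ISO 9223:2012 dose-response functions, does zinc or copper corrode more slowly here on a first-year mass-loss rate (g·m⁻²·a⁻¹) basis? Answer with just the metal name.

zinc

zinc: temperature factor f = -0.071·(3.8) = -0.2698
  Pd branch = 0.0129·Pd^0.44·e^(0.046·RH+f) = 1.012 μm/a
  Sd branch = 0.0175·Sd^0.57·e^(0.008·RH+0.085·T) = 0.6211 μm/a
  sum: 1.012 + 0.6211 → r_corr = 1.633 μm/a
  mass loss = 1.633 μm/a × 7.14 g/cm³ = 11.66 g·m⁻²·a⁻¹
copper: f(T) = -0.080·(T−10) [T>10 °C] = -0.3040
  Pd branch = 0.0053·Pd^0.26·e^(0.059·RH+f) = 1.025 μm/a
  Sd branch = 0.01025·Sd^0.27·e^(0.036·RH+0.049·T) = 1.102 μm/a
  sum: 1.025 + 1.102 → r_corr = 2.128 μm/a
  mass loss = 2.128 μm/a × 8.96 g/cm³ = 19.07 g·m⁻²·a⁻¹
Ordering by g·m⁻²·a⁻¹: copper (19.1) > zinc (11.7)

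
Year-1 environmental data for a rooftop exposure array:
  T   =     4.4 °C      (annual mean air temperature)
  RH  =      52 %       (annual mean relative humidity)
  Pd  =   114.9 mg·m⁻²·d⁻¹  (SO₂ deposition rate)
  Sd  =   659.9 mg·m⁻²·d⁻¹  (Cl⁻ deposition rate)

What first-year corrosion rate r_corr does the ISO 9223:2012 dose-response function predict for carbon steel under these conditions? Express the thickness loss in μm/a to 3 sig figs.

carbon steel: f(T) = +0.150·(T−10) [T≤10 °C] = -0.8400
  Pd branch = 1.77·Pd^0.52·e^(0.02·RH+f) = 25.48 μm/a
  Sd branch = 0.102·Sd^0.62·e^(0.033·RH+0.04·T) = 37.88 μm/a
  sum: 25.48 + 37.88 → r_corr = 63.36 μm/a

r_corr = 63.4 μm/a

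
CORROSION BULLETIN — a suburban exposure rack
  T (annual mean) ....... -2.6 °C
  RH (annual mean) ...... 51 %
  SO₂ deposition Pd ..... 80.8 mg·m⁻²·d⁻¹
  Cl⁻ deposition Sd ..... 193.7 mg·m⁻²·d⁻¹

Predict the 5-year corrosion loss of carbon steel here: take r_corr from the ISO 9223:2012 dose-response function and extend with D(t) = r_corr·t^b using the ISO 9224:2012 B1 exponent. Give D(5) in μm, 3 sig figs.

D(5) = 46.9 μm

carbon steel: temperature factor f = +0.150·(-12.6) = -1.8900
  SO₂ term: 1.77·80.8^0.52·exp(0.02·51-1.8900) = 7.278
  Sd branch = 0.102·Sd^0.62·e^(0.033·RH+0.04·T) = 12.95 μm/a
  sum: 7.278 + 12.95 → r_corr = 20.23 μm/a
Long-term exponent b (ISO 9224 Table 2, B1) = 0.523
  D(5) = 20.23 × 5^0.523 = 20.23 × 2.32 = 46.94 μm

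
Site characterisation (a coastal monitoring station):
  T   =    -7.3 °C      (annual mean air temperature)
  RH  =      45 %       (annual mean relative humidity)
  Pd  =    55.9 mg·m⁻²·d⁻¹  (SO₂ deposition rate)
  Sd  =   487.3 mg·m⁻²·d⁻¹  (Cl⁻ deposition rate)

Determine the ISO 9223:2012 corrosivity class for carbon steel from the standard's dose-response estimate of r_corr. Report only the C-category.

C2

carbon steel: f(T) = +0.150·(T−10) [T≤10 °C] = -2.5950
  Pd branch = 1.77·Pd^0.52·e^(0.02·RH+f) = 2.633 μm/a
  Cl⁻ term: 0.102·487.3^0.62·exp(0.033·45+0.04·-7.3) = 15.6
  sum: 2.633 + 15.6 → r_corr = 18.23 μm/a
18.2 μm/a falls in (1.3, 25] for carbon steel → category C2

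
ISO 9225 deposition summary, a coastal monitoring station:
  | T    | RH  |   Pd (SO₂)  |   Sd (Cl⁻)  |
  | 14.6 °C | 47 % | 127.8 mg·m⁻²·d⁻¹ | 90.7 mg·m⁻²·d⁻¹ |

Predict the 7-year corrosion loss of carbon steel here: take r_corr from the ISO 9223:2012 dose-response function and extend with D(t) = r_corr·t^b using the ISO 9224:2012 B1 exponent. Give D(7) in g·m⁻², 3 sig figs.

D(7) = 1.26e+03 g·m⁻²

carbon steel: temperature factor f = -0.054·(4.6) = -0.2484
  Pd branch = 1.77·Pd^0.52·e^(0.02·RH+f) = 44.03 μm/a
  Cl⁻ term: 0.102·90.7^0.62·exp(0.033·47+0.04·14.6) = 14.11
  sum: 44.03 + 14.11 → r_corr = 58.14 μm/a
Power-law: D(7) = r_corr · 7^0.523
  D(7) = 58.14 × 7^0.523 = 58.14 × 2.767 = 160.9 μm
  Mass loss = 160.9 μm × 7.85 g/cm³ = 1263 g·m⁻²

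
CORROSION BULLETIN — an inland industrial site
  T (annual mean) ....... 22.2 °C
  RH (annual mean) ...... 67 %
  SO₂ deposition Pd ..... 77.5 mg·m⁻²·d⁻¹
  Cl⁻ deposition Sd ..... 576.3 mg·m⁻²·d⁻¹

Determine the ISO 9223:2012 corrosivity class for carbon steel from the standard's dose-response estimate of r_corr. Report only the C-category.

carbon steel: temperature factor f = -0.054·(12.2) = -0.6588
  SO₂ term: 1.77·77.5^0.52·exp(0.02·67-0.6588) = 33.59
  Sd branch = 0.102·Sd^0.62·e^(0.033·RH+0.04·T) = 116.4 μm/a
  sum: 33.59 + 116.4 → r_corr = 150 μm/a
Category bounds: 80…200 μm/a bracket r_corr ⇒ C5

C5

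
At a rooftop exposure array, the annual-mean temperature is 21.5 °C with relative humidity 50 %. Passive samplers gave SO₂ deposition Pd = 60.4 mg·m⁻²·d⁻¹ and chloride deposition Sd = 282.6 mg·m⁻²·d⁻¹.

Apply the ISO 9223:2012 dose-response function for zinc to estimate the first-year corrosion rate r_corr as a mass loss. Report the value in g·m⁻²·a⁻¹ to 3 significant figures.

r_corr = 31.4 g·m⁻²·a⁻¹

zinc: f(T) = -0.071·(T−10) [T>10 °C] = -0.8165
  Pd branch = 0.0129·Pd^0.44·e^(0.046·RH+f) = 0.3456 μm/a
  Cl⁻ term: 0.0175·282.6^0.57·exp(0.008·50+0.085·21.5) = 4.051
  sum: 0.3456 + 4.051 → r_corr = 4.397 μm/a
Convert to mass loss: 4.397 μm/a × 7.14 g/cm³ = 31.39 g·m⁻²·a⁻¹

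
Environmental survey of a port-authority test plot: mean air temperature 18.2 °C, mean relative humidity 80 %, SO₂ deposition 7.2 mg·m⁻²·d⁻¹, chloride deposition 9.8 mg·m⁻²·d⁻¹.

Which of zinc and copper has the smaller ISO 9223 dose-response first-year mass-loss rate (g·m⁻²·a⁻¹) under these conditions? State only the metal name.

zinc

zinc: temperature factor f = -0.071·(8.2) = -0.5822
  sulphur-dioxide contribution → 0.681 μm/a
  chloride contribution → 0.5726 μm/a
  ⇒ r_corr(zinc) = 1.254 μm/a
  mass loss = 1.254 μm/a × 7.14 g/cm³ = 8.951 g·m⁻²·a⁻¹
copper: T>10 °C ⇒ hinge -0.080·(18.2−10) = -0.6560
  sulphur-dioxide contribution → 0.5154 μm/a
  chloride contribution → 0.8249 μm/a
  total first-year rate 1.34 μm/a
  mass loss = 1.34 μm/a × 8.96 g/cm³ = 12.01 g·m⁻²·a⁻¹
Ordering by g·m⁻²·a⁻¹: copper (12) > zinc (8.95)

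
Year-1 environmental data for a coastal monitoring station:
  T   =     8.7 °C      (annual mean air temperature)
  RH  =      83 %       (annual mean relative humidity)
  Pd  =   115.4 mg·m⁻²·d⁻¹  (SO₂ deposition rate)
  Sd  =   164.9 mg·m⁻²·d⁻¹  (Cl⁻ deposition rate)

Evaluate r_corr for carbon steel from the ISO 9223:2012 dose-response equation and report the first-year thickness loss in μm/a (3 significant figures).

r_corr = 143 μm/a

carbon steel: T≤10 °C ⇒ hinge +0.150·(8.7−10) = -0.1950
  SO₂ term: 1.77·115.4^0.52·exp(0.02·83-0.1950) = 90.48
  Cl⁻ term: 0.102·164.9^0.62·exp(0.033·83+0.04·8.7) = 52.96
  sum: 90.48 + 52.96 → r_corr = 143.4 μm/a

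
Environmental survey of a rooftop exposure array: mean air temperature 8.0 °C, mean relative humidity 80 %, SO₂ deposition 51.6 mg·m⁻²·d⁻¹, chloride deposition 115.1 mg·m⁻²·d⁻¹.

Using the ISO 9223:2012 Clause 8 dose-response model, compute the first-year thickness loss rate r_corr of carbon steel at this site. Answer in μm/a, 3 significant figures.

r_corr = 87.8 μm/a

carbon steel: T≤10 °C ⇒ hinge +0.150·(8.0−10) = -0.3000
  sulphur-dioxide contribution → 50.48 μm/a
  chloride contribution → 37.32 μm/a
  total first-year rate 87.8 μm/a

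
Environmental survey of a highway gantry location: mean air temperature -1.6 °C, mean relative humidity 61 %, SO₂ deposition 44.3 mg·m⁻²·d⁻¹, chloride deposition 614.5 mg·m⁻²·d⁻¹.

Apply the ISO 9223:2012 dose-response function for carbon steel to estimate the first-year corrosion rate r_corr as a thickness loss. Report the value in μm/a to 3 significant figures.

carbon steel: temperature factor f = +0.150·(-11.6) = -1.7400
  sulphur-dioxide contribution → 7.556 μm/a
  chloride contribution → 38.36 μm/a
  ⇒ r_corr(carbon steel) = 45.92 μm/a

r_corr = 45.9 μm/a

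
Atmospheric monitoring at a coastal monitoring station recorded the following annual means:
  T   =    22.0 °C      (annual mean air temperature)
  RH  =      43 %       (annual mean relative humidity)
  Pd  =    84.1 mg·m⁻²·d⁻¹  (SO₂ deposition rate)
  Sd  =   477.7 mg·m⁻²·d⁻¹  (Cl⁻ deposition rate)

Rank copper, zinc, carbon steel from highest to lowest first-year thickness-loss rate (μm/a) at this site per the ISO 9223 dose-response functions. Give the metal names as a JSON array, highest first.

copper: temperature factor f = -0.080·(12.0) = -0.9600
  Pd branch = 0.0053·Pd^0.26·e^(0.059·RH+f) = 0.08121 μm/a
  Sd branch = 0.01025·Sd^0.27·e^(0.036·RH+0.049·T) = 0.7491 μm/a
  sum: 0.08121 + 0.7491 → r_corr = 0.8303 μm/a
zinc: temperature factor f = -0.071·(12.0) = -0.8520
  SO₂ term: 0.0129·84.1^0.44·exp(0.046·43-0.8520) = 0.2796
  Sd branch = 0.0175·Sd^0.57·e^(0.008·RH+0.085·T) = 5.391 μm/a
  sum: 0.2796 + 5.391 → r_corr = 5.671 μm/a
carbon steel: f(T) = -0.054·(T−10) [T>10 °C] = -0.6480
  Pd branch = 1.77·Pd^0.52·e^(0.02·RH+f) = 21.92 μm/a
  Cl⁻ term: 0.102·477.7^0.62·exp(0.033·43+0.04·22.0) = 46.57
  r_corr = 21.92 + 46.57 = 68.5 μm/a
Ordering by μm/a: carbon steel (68.5) > zinc (5.67) > copper (0.83)

["carbon steel", "zinc", "copper"]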